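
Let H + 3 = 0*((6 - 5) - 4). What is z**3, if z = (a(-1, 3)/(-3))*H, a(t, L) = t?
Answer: -1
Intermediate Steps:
H = -3 (H = -3 + 0*((6 - 5) - 4) = -3 + 0*(1 - 4) = -3 + 0*(-3) = -3 + 0 = -3)
z = -1 (z = (-1/(-3))*(-3) = -1/3*(-1)*(-3) = (1/3)*(-3) = -1)
z**3 = (-1)**3 = -1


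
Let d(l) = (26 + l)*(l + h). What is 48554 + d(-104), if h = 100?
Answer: 48866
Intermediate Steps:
d(l) = (26 + l)*(100 + l) (d(l) = (26 + l)*(l + 100) = (26 + l)*(100 + l))
48554 + d(-104) = 48554 + (2600 + (-104)² + 126*(-104)) = 48554 + (2600 + 10816 - 13104) = 48554 + 312 = 48866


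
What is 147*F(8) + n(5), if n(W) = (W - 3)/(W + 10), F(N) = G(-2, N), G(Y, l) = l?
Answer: 17642/15 ≈ 1176.1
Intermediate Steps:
F(N) = N
n(W) = (-3 + W)/(10 + W)
147*F(8) + n(5) = 147*8 + (-3 + 5)/(10 + 5) = 1176 + 2/15 = 17642/15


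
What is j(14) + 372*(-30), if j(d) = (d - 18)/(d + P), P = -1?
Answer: -145084/13 ≈ -11160.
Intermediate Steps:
j(d) = (-18 + d)/(-1 + d) (j(d) = (d - 18)/(d - 1) = (-18 + d)/(-1 + d))
j(14) + 372*(-30) = (-18 + 14)/(-1 + 14) + 372*(-30) = -4/13 - 11160 = -145084/13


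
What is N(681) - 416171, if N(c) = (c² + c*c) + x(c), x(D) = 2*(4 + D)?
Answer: 512721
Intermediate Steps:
x(D) = 8 + 2*D
N(c) = 8 + 2*c + 2*c² (N(c) = (c² + c*c) + (8 + 2*c) = (c² + c²) + (8 + 2*c) = 2*c² + (8 + 2*c) = 8 + 2*c + 2*c²)
N(681) - 416171 = (8 + 2*681 + 2*681²) - 416171 = (8 + 1362 + 2*463761) - 416171 = (8 + 1362 + 927522) - 416171 = 928892 - 416171 = 512721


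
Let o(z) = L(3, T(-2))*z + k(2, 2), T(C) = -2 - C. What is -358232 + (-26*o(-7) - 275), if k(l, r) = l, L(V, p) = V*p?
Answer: -358559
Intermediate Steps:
o(z) = 2 (o(z) = (3*(-2 - 1*(-2)))*z + 2 = (3*(-2 + 2))*z + 2 = (3*0)*z + 2 = 0*z + 2 = 0 + 2 = 2)
-358232 + (-26*o(-7) - 275) = -358232 + (-26*2 - 275) = -358232 + (-52 - 275) = -358232 - 327 = -358559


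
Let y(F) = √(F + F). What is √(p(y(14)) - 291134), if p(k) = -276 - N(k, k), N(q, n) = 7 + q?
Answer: √(-291417 - 2*√7) ≈ 539.83*I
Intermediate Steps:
y(F) = √2*√F (y(F) = √(2*F) = √2*√F)
p(k) = -283 - k (p(k) = -276 - (7 + k) = -276 + (-7 - k) = -283 - k)
√(p(y(14)) - 291134) = √((-283 - √2*√14) - 291134) = √((-283 - 2*√7) - 291134) = √(-291417 - 2*√7)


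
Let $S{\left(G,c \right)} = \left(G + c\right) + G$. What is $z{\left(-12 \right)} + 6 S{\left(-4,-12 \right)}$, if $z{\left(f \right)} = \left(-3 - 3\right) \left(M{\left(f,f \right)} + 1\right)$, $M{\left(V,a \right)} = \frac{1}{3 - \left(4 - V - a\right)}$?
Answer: $- \frac{3144}{25} \approx -125.76$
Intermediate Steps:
$M{\left(V,a \right)} = \frac{1}{-1 + V + a}$ ($M{\left(V,a \right)} = \frac{1}{3 - \left(4 - V - a\right)} = \frac{1}{3 + \left(-4 + V + a\right)} = \frac{1}{-1 + V + a}$)
$S{\left(G,c \right)} = c + 2 G$
$z{\left(f \right)} = -6 - \frac{6}{-1 + 2 f}$ ($z{\left(f \right)} = \left(-3 - 3\right) \left(\frac{1}{-1 + f + f} + 1\right) = - 6 \left(\frac{1}{-1 + 2 f} + 1\right) = - 6 \left(1 + \frac{1}{-1 + 2 f}\right) = -6 - \frac{6}{-1 + 2 f}$)
$z{\left(-12 \right)} + 6 S{\left(-4,-12 \right)} = \left(-12\right) \left(-12\right) \frac{1}{-1 + 2 \left(-12\right)} + 6 \left(-12 + 2 \left(-4\right)\right) = \left(-12\right) \left(-12\right) \frac{1}{-1 - 24} + 6 \left(-12 - 8\right) = \left(-12\right) \left(-12\right) \frac{1}{-25} + 6 \left(-20\right) = \left(-12\right) \left(-12\right) \left(- \frac{1}{25}\right) - 120 = - \frac{144}{25} - 120 = - \frac{3144}{25}$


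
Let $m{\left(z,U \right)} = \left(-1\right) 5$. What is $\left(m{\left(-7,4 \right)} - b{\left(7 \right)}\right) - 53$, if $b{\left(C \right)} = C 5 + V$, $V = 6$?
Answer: $-99$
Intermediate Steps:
$m{\left(z,U \right)} = -5$
$b{\left(C \right)} = 6 + 5 C$ ($b{\left(C \right)} = C 5 + 6 = 5 C + 6 = 6 + 5 C$)
$\left(m{\left(-7,4 \right)} - b{\left(7 \right)}\right) - 53 = \left(-5 - \left(6 + 5 \cdot 7\right)\right) - 53 = \left(-5 - \left(6 + 35\right)\right) - 53 = \left(-5 - 41\right) - 53 = -46 - 53 = -99$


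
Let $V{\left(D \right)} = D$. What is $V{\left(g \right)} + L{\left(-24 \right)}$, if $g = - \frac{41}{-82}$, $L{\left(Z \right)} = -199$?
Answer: $- \frac{397}{2} \approx -198.5$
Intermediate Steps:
$g = \frac{1}{2}$ ($g = \left(-41\right) \left(- \frac{1}{82}\right) = \frac{1}{2} \approx 0.5$)
$V{\left(g \right)} + L{\left(-24 \right)} = \frac{1}{2} - 199 = - \frac{397}{2}$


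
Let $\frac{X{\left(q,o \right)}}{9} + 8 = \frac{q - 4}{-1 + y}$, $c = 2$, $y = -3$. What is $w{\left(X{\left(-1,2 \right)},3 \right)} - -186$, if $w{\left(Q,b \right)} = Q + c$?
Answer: $\frac{509}{4} \approx 127.25$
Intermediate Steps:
$X{\left(q,o \right)} = -63 - \frac{9 q}{4}$ ($X{\left(q,o \right)} = -72 + 9 \frac{q - 4}{-1 - 3} = -72 + 9 \frac{-4 + q}{-4} = -72 + 9 \left(-4 + q\right) \left(- \frac{1}{4}\right) = -72 + 9 \left(1 - \frac{q}{4}\right) = -72 - \left(-9 + \frac{9 q}{4}\right) = -63 - \frac{9 q}{4}$)
$w{\left(Q,b \right)} = 2 + Q$ ($w{\left(Q,b \right)} = Q + 2 = 2 + Q$)
$w{\left(X{\left(-1,2 \right)},3 \right)} - -186 = \left(2 - \frac{243}{4}\right) - -186 = \left(2 + \left(-63 + \frac{9}{4}\right)\right) + 186 = \left(2 - \frac{243}{4}\right) + 186 = - \frac{235}{4} + 186 = \frac{509}{4}$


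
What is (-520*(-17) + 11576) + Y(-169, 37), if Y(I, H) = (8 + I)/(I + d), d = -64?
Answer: 4757089/233 ≈ 20417.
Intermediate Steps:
Y(I, H) = (8 + I)/(-64 + I) (Y(I, H) = (8 + I)/(I - 64) = (8 + I)/(-64 + I))
(-520*(-17) + 11576) + Y(-169, 37) = (-520*(-17) + 11576) + (8 - 169)/(-64 - 169) = (8840 + 11576) - 161/(-233) = 20416 - 1/233*(-161) = 20416 + 161/233 = 4757089/233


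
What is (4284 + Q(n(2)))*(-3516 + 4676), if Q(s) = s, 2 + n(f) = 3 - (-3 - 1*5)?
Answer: 4979880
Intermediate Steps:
n(f) = 9 (n(f) = -2 + (3 - (-3 - 1*5)) = -2 + (3 - (-3 - 5)) = -2 + (3 - 1*(-8)) = -2 + (3 + 8) = -2 + 11 = 9)
(4284 + Q(n(2)))*(-3516 + 4676) = (4284 + 9)*(-3516 + 4676) = 4293*1160 = 4979880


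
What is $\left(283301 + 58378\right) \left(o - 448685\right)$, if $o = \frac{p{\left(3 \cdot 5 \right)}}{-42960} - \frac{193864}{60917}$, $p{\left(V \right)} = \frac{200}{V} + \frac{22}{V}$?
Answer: $- \frac{334337008985047309397}{2180828600} \approx -1.5331 \cdot 10^{11}$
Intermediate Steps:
$p{\left(V \right)} = \frac{222}{V}$
$o = - \frac{20823247529}{6542485800}$ ($o = \frac{222 \frac{1}{3 \cdot 5}}{-42960} - \frac{193864}{60917} = \frac{222}{15} \left(- \frac{1}{42960}\right) - \frac{193864}{60917} = 222 \cdot \frac{1}{15} \left(- \frac{1}{42960}\right) - \frac{193864}{60917} = \frac{74}{5} \left(- \frac{1}{42960}\right) - \frac{193864}{60917} = - \frac{37}{107400} - \frac{193864}{60917} = - \frac{20823247529}{6542485800} \approx -3.1828$)
$\left(283301 + 58378\right) \left(o - 448685\right) = \left(283301 + 58378\right) \left(- \frac{20823247529}{6542485800} - 448685\right) = 341679 \left(- \frac{2935536064420529}{6542485800}\right) = - \frac{334337008985047309397}{2180828600}$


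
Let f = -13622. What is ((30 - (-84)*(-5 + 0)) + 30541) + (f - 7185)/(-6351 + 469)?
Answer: 177368989/5882 ≈ 30155.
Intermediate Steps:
((30 - (-84)*(-5 + 0)) + 30541) + (f - 7185)/(-6351 + 469) = ((30 - (-84)*(-5 + 0)) + 30541) + (-13622 - 7185)/(-6351 + 469) = ((30 - (-84)*(-5)) + 30541) - 20807/(-5882) = ((30 - 42*10) + 30541) - 20807*(-1/5882) = ((30 - 420) + 30541) + 20807/5882 = (-390 + 30541) + 20807/5882 = 30151 + 20807/5882 = 177368989/5882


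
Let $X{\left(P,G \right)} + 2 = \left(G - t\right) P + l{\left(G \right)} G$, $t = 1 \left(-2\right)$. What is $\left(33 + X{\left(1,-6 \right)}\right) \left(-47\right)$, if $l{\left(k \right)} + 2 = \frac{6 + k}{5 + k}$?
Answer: $-1833$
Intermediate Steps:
$t = -2$
$l{\left(k \right)} = -2 + \frac{6 + k}{5 + k}$
$X{\left(P,G \right)} = -2 + P \left(2 + G\right) + \frac{G \left(-4 - G\right)}{5 + G}$ ($X{\left(P,G \right)} = -2 + \left(\left(G - -2\right) P + \frac{-4 - G}{5 + G} G\right) = -2 + \left(\left(G + 2\right) P + \frac{G \left(-4 - G\right)}{5 + G}\right) = -2 + \left(\left(2 + G\right) P + \frac{G \left(-4 - G\right)}{5 + G}\right) = -2 + \left(P \left(2 + G\right) + \frac{G \left(-4 - G\right)}{5 + G}\right) = -2 + P \left(2 + G\right) + \frac{G \left(-4 - G\right)}{5 + G}$)
$\left(33 + X{\left(1,-6 \right)}\right) \left(-47\right) = \left(33 + \frac{\left(5 - 6\right) \left(-2 + 2 \cdot 1 - 6\right) - - 6 \left(4 - 6\right)}{5 - 6}\right) \left(-47\right) = \left(33 + \frac{- (-2 + 2 - 6) - \left(-6\right) \left(-2\right)}{-1}\right) \left(-47\right) = \left(33 - \left(\left(-1\right) \left(-6\right) - 12\right)\right) \left(-47\right) = \left(33 - \left(6 - 12\right)\right) \left(-47\right) = \left(33 - -6\right) \left(-47\right) = \left(33 + 6\right) \left(-47\right) = 39 \left(-47\right) = -1833$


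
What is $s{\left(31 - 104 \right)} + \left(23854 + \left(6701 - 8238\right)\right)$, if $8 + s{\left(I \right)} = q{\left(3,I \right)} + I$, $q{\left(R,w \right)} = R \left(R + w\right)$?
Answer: $22026$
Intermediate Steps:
$s{\left(I \right)} = 1 + 4 I$ ($s{\left(I \right)} = -8 + \left(3 \left(3 + I\right) + I\right) = -8 + \left(\left(9 + 3 I\right) + I\right) = -8 + \left(9 + 4 I\right) = 1 + 4 I$)
$s{\left(31 - 104 \right)} + \left(23854 + \left(6701 - 8238\right)\right) = \left(1 + 4 \left(31 - 104\right)\right) + \left(23854 + \left(6701 - 8238\right)\right) = \left(1 + 4 \left(-73\right)\right) + \left(23854 - 1537\right) = \left(1 - 292\right) + 22317 = -291 + 22317 = 22026$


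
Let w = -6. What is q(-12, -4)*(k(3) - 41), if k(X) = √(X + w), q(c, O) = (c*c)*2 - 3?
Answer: -11685 + 285*I*√3 ≈ -11685.0 + 493.63*I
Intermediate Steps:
q(c, O) = -3 + 2*c² (q(c, O) = c²*2 - 3 = 2*c² - 3 = -3 + 2*c²)
k(X) = √(-6 + X) (k(X) = √(X - 6) = √(-6 + X))
q(-12, -4)*(k(3) - 41) = (-3 + 2*(-12)²)*(√(-6 + 3) - 41) = (-3 + 2*144)*(√(-3) - 41) = (-3 + 288)*(I*√3 - 41) = 285*(-41 + I*√3) = -11685 + 285*I*√3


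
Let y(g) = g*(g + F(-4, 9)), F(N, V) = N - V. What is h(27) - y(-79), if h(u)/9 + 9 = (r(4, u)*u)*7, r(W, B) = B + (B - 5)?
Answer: 76000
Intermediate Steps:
r(W, B) = -5 + 2*B (r(W, B) = B + (-5 + B) = -5 + 2*B)
h(u) = -81 + 63*u*(-5 + 2*u) (h(u) = -81 + 9*(((-5 + 2*u)*u)*7) = -81 + 9*((u*(-5 + 2*u))*7) = -81 + 9*(7*u*(-5 + 2*u)) = -81 + 63*u*(-5 + 2*u))
y(g) = g*(-13 + g) (y(g) = g*(g + (-4 - 1*9)) = g*(g + (-4 - 9)) = g*(g - 13) = g*(-13 + g))
h(27) - y(-79) = (-81 - 315*27 + 126*27²) - (-79)*(-13 - 79) = (-81 - 8505 + 126*729) - (-79)*(-92) = (-81 - 8505 + 91854) - 1*7268 = 83268 - 7268 = 76000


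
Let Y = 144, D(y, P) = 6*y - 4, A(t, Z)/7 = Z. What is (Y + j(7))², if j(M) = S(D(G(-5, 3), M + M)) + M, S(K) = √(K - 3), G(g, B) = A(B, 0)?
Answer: (151 + I*√7)² ≈ 22794.0 + 799.02*I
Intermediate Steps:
A(t, Z) = 7*Z
G(g, B) = 0 (G(g, B) = 7*0 = 0)
D(y, P) = -4 + 6*y
S(K) = √(-3 + K)
j(M) = M + I*√7 (j(M) = √(-3 + (-4 + 6*0)) + M = √(-3 + (-4 + 0)) + M = √(-3 - 4) + M = √(-7) + M = I*√7 + M = M + I*√7)
(Y + j(7))² = (144 + (7 + I*√7))² = (151 + I*√7)²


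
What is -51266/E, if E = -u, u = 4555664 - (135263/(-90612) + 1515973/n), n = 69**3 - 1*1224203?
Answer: 2080390293652824/184870397405231195 ≈ 0.011253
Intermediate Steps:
n = -895694 (n = 328509 - 1224203 = -895694)
u = 184870397405231195/40580312364 (u = 4555664 - (135263/(-90612) + 1515973/(-895694)) = 4555664 - (135263*(-1/90612) + 1515973*(-1/895694)) = 4555664 - (-135263/90612 - 1515973/895694) = 4555664 - 1*(-129259801499/40580312364) = 4555664 + 129259801499/40580312364 = 184870397405231195/40580312364 ≈ 4.5557e+6)
E = -184870397405231195/40580312364 (E = -1*184870397405231195/40580312364 = -184870397405231195/40580312364 ≈ -4.5557e+6)
-51266/E = -51266/(-184870397405231195/40580312364) = -51266*(-40580312364/184870397405231195) = 2080390293652824/184870397405231195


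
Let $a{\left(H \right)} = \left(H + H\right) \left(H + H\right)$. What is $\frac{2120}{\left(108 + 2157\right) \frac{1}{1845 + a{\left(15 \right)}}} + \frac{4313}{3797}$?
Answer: $\frac{1473735383}{573347} \approx 2570.4$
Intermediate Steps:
$a{\left(H \right)} = 4 H^{2}$ ($a{\left(H \right)} = 2 H 2 H = 4 H^{2}$)
$\frac{2120}{\left(108 + 2157\right) \frac{1}{1845 + a{\left(15 \right)}}} + \frac{4313}{3797} = \frac{2120}{\left(108 + 2157\right) \frac{1}{1845 + 4 \cdot 15^{2}}} + \frac{4313}{3797} = \frac{2120}{2265 \frac{1}{1845 + 4 \cdot 225}} + 4313 \cdot \frac{1}{3797} = \frac{2120}{2265 \frac{1}{1845 + 900}} + \frac{4313}{3797} = \frac{2120}{2265 \cdot \frac{1}{2745}} + \frac{4313}{3797} = \frac{2120}{\frac{151}{183}} + \frac{4313}{3797} = 2120 \cdot \frac{183}{151} + \frac{4313}{3797} = \frac{387960}{151} + \frac{4313}{3797} = \frac{1473735383}{573347}$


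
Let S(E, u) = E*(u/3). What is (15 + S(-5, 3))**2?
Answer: 100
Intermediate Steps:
S(E, u) = E*u/3 (S(E, u) = E*(u*(1/3)) = E*(u/3) = E*u/3)
(15 + S(-5, 3))**2 = (15 + (1/3)*(-5)*3)**2 = (15 - 5)**2 = 10**2 = 100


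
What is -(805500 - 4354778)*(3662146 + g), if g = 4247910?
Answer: 28074987739568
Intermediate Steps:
-(805500 - 4354778)*(3662146 + g) = -(805500 - 4354778)*(3662146 + 4247910) = -(-3549278)*7910056 = -1*(-28074987739568) = 28074987739568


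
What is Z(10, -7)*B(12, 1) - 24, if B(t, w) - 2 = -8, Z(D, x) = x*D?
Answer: 396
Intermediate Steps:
Z(D, x) = D*x
B(t, w) = -6 (B(t, w) = 2 - 8 = -6)
Z(10, -7)*B(12, 1) - 24 = (10*(-7))*(-6) - 24 = -70*(-6) - 24 = 420 - 24 = 396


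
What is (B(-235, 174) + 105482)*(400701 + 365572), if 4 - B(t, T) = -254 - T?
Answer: 81159038522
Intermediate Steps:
B(t, T) = 258 + T (B(t, T) = 4 - (-254 - T) = 4 + (254 + T) = 258 + T)
(B(-235, 174) + 105482)*(400701 + 365572) = ((258 + 174) + 105482)*(400701 + 365572) = (432 + 105482)*766273 = 105914*766273 = 81159038522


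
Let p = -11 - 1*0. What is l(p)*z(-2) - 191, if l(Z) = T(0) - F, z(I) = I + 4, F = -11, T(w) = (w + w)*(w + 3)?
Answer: -169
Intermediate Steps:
T(w) = 2*w*(3 + w) (T(w) = (2*w)*(3 + w) = 2*w*(3 + w))
p = -11 (p = -11 + 0 = -11)
z(I) = 4 + I
l(Z) = 11 (l(Z) = 2*0*(3 + 0) - 1*(-11) = 2*0*3 + 11 = 0 + 11 = 11)
l(p)*z(-2) - 191 = 11*(4 - 2) - 191 = 11*2 - 191 = 22 - 191 = -169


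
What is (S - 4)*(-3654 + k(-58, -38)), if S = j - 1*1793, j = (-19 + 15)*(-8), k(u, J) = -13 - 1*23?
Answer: 6512850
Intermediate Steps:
k(u, J) = -36 (k(u, J) = -13 - 23 = -36)
j = 32 (j = -4*(-8) = 32)
S = -1761 (S = 32 - 1*1793 = 32 - 1793 = -1761)
(S - 4)*(-3654 + k(-58, -38)) = (-1761 - 4)*(-3654 - 36) = -1765*(-3690) = 6512850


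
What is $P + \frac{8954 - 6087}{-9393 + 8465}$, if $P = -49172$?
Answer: $- \frac{45634483}{928} \approx -49175.0$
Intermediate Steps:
$P + \frac{8954 - 6087}{-9393 + 8465} = -49172 + \frac{8954 - 6087}{-9393 + 8465} = -49172 + \frac{2867}{-928} = -49172 + 2867 \left(- \frac{1}{928}\right) = -49172 - \frac{2867}{928} = - \frac{45634483}{928}$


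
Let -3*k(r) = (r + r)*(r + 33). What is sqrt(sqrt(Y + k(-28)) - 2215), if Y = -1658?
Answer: sqrt(-19935 + 3*I*sqrt(14082))/3 ≈ 0.42022 + 47.066*I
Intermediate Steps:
k(r) = -2*r*(33 + r)/3 (k(r) = -(r + r)*(r + 33)/3 = -2*r*(33 + r)/3)
sqrt(sqrt(Y + k(-28)) - 2215) = sqrt(sqrt(-1658 - 2/3*(-28)*(33 - 28)) - 2215) = sqrt(sqrt(-1658 - 2/3*(-28)*5) - 2215) = sqrt(sqrt(-1658 + 280/3) - 2215) = sqrt(sqrt(-4694/3) - 2215) = sqrt(I*sqrt(14082)/3 - 2215) = sqrt(-2215 + I*sqrt(14082)/3)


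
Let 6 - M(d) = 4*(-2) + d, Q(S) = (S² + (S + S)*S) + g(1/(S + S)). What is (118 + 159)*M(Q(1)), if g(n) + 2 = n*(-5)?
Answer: 8587/2 ≈ 4293.5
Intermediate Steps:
g(n) = -2 - 5*n (g(n) = -2 + n*(-5) = -2 - 5*n)
Q(S) = -2 + 3*S² - 5/(2*S) (Q(S) = (S² + (S + S)*S) + (-2 - 5/(S + S)) = (S² + (2*S)*S) + (-2 - 5*1/(2*S)) = (S² + 2*S²) + (-2 - 5/(2*S)) = 3*S² + (-2 - 5/(2*S)) = -2 + 3*S² - 5/(2*S))
M(d) = 14 - d (M(d) = 6 - (4*(-2) + d) = 6 - (-8 + d) = 6 + (8 - d) = 14 - d)
(118 + 159)*M(Q(1)) = (118 + 159)*(14 - (-2 + 3*1² - 5/2/1)) = 277*(14 - (-2 + 3*1 - 5/2*1)) = 277*(14 - (-2 + 3 - 5/2)) = 277*(14 - 1*(-3/2)) = 277*(14 + 3/2) = 277*(31/2) = 8587/2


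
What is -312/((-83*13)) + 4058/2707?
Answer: 401782/224681 ≈ 1.7882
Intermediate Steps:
-312/((-83*13)) + 4058/2707 = -312/(-1079) + 4058*(1/2707) = -312*(-1/1079) + 4058/2707 = 24/83 + 4058/2707 = 401782/224681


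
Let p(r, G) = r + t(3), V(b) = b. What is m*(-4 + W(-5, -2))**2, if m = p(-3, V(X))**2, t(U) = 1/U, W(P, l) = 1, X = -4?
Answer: 64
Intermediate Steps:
p(r, G) = 1/3 + r (p(r, G) = r + 1/3 = 1/3 + r)
m = 64/9 (m = (1/3 - 3)**2 = (-8/3)**2 = 64/9 ≈ 7.1111)
m*(-4 + W(-5, -2))**2 = 64*(-4 + 1)**2/9 = (64/9)*(-3)**2 = (64/9)*9 = 64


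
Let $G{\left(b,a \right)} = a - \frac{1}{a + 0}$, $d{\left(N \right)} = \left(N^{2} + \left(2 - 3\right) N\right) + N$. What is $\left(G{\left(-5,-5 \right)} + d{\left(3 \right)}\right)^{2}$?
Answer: $\frac{441}{25} \approx 17.64$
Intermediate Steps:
$d{\left(N \right)} = N^{2}$ ($d{\left(N \right)} = \left(N^{2} - N\right) + N = N^{2}$)
$G{\left(b,a \right)} = a - \frac{1}{a}$
$\left(G{\left(-5,-5 \right)} + d{\left(3 \right)}\right)^{2} = \left(\left(-5 - \frac{1}{-5}\right) + 3^{2}\right)^{2} = \left(\left(-5 - - \frac{1}{5}\right) + 9\right)^{2} = \left(\left(-5 + \frac{1}{5}\right) + 9\right)^{2} = \left(- \frac{24}{5} + 9\right)^{2} = \left(\frac{21}{5}\right)^{2} = \frac{441}{25}$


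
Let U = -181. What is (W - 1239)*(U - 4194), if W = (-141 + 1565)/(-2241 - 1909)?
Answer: 450036475/83 ≈ 5.4221e+6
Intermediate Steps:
W = -712/2075 (W = 1424/(-4150) = 1424*(-1/4150) = -712/2075 ≈ -0.34313)
(W - 1239)*(U - 4194) = (-712/2075 - 1239)*(-181 - 4194) = -2571637/2075*(-4375) = 450036475/83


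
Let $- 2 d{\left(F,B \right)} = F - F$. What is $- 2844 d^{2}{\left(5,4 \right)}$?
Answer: $0$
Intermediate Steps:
$d{\left(F,B \right)} = 0$ ($d{\left(F,B \right)} = - \frac{F - F}{2} = \left(- \frac{1}{2}\right) 0 = 0$)
$- 2844 d^{2}{\left(5,4 \right)} = - 2844 \cdot 0^{2} = \left(-2844\right) 0 = 0$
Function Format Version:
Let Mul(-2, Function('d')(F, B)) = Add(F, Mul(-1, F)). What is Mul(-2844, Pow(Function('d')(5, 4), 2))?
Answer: 0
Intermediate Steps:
Function('d')(F, B) = 0 (Function('d')(F, B) = Mul(Rational(-1, 2), Add(F, Mul(-1, F))) = Mul(Rational(-1, 2), 0) = 0)
Mul(-2844, Pow(Function('d')(5, 4), 2)) = Mul(-2844, Pow(0, 2)) = Mul(-2844, 0) = 0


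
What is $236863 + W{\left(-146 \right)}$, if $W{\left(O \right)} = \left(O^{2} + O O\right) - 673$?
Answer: $278822$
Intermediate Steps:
$W{\left(O \right)} = -673 + 2 O^{2}$ ($W{\left(O \right)} = \left(O^{2} + O^{2}\right) - 673 = 2 O^{2} - 673 = -673 + 2 O^{2}$)
$236863 + W{\left(-146 \right)} = 236863 - \left(673 - 2 \left(-146\right)^{2}\right) = 236863 + \left(-673 + 2 \cdot 21316\right) = 236863 + \left(-673 + 42632\right) = 236863 + 41959 = 278822$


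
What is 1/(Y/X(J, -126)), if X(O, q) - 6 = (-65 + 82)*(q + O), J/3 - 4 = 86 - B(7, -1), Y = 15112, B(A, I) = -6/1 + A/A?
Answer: 2709/15112 ≈ 0.17926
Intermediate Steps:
B(A, I) = -5 (B(A, I) = -6*1 + 1 = -6 + 1 = -5)
J = 285 (J = 12 + 3*(86 - 1*(-5)) = 12 + 3*(86 + 5) = 12 + 3*91 = 12 + 273 = 285)
X(O, q) = 6 + 17*O + 17*q (X(O, q) = 6 + (-65 + 82)*(q + O) = 6 + 17*(O + q) = 6 + (17*O + 17*q) = 6 + 17*O + 17*q)
1/(Y/X(J, -126)) = 1/(15112/(6 + 17*285 + 17*(-126))) = 1/(15112/(6 + 4845 - 2142)) = 1/(15112/2709) = 2709/15112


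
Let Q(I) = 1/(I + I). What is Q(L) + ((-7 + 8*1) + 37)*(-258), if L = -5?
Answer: -98041/10 ≈ -9804.1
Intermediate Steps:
Q(I) = 1/(2*I)
Q(L) + ((-7 + 8*1) + 37)*(-258) = (½)/(-5) + ((-7 + 8*1) + 37)*(-258) = (½)*(-⅕) + ((-7 + 8) + 37)*(-258) = -⅒ + (1 + 37)*(-258) = -⅒ + 38*(-258) = -⅒ - 9804 = -98041/10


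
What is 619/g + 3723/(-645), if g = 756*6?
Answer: -5496091/975240 ≈ -5.6356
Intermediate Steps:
g = 4536
619/g + 3723/(-645) = 619/4536 + 3723/(-645) = 619*(1/4536) + 3723*(-1/645) = 619/4536 - 1241/215 = -5496091/975240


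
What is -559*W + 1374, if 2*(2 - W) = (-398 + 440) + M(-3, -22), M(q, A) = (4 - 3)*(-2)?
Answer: 11436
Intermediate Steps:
M(q, A) = -2 (M(q, A) = 1*(-2) = -2)
W = -18 (W = 2 - ((-398 + 440) - 2)/2 = 2 - (42 - 2)/2 = 2 - ½*40 = 2 - 20 = -18)
-559*W + 1374 = -559*(-18) + 1374 = 10062 + 1374 = 11436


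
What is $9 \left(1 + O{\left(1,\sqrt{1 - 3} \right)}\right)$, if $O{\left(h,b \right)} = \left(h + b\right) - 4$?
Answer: $-18 + 9 i \sqrt{2} \approx -18.0 + 12.728 i$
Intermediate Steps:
$O{\left(h,b \right)} = -4 + b + h$ ($O{\left(h,b \right)} = \left(b + h\right) - 4 = -4 + b + h$)
$9 \left(1 + O{\left(1,\sqrt{1 - 3} \right)}\right) = 9 \left(1 + \left(-4 + \sqrt{1 - 3} + 1\right)\right) = 9 \left(1 + \left(-4 + \sqrt{-2} + 1\right)\right) = 9 \left(1 + \left(-4 + i \sqrt{2} + 1\right)\right) = 9 \left(1 - \left(3 - i \sqrt{2}\right)\right) = 9 \left(-2 + i \sqrt{2}\right) = -18 + 9 i \sqrt{2}$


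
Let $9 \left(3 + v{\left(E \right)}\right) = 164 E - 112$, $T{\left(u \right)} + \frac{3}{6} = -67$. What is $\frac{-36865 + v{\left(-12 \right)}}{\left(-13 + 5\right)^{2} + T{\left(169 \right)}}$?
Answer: $\frac{667784}{63} \approx 10600.0$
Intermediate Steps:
$T{\left(u \right)} = - \frac{135}{2}$ ($T{\left(u \right)} = - \frac{1}{2} - 67 = - \frac{135}{2}$)
$v{\left(E \right)} = - \frac{139}{9} + \frac{164 E}{9}$ ($v{\left(E \right)} = -3 + \frac{164 E - 112}{9} = -3 + \frac{-112 + 164 E}{9} = -3 + \left(- \frac{112}{9} + \frac{164 E}{9}\right) = - \frac{139}{9} + \frac{164 E}{9}$)
$\frac{-36865 + v{\left(-12 \right)}}{\left(-13 + 5\right)^{2} + T{\left(169 \right)}} = \frac{-36865 + \left(- \frac{139}{9} + \frac{164}{9} \left(-12\right)\right)}{\left(-13 + 5\right)^{2} - \frac{135}{2}} = \frac{-36865 - \frac{2107}{9}}{\left(-8\right)^{2} - \frac{135}{2}} = \frac{-36865 - \frac{2107}{9}}{64 - \frac{135}{2}} = - \frac{333892}{9 \left(- \frac{7}{2}\right)} = \left(- \frac{333892}{9}\right) \left(- \frac{2}{7}\right) = \frac{667784}{63}$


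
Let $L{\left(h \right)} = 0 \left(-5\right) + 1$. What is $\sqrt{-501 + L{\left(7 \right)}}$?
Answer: $10 i \sqrt{5} \approx 22.361 i$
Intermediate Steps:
$L{\left(h \right)} = 1$ ($L{\left(h \right)} = 0 + 1 = 1$)
$\sqrt{-501 + L{\left(7 \right)}} = \sqrt{-501 + 1} = \sqrt{-500} = 10 i \sqrt{5}$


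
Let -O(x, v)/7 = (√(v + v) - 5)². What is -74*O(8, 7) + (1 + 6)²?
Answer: 20251 - 5180*√14 ≈ 869.21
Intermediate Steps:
O(x, v) = -7*(-5 + √2*√v)² (O(x, v) = -7*(√(v + v) - 5)² = -7*(√(2*v) - 5)² = -7*(√2*√v - 5)² = -7*(-5 + √2*√v)²)
-74*O(8, 7) + (1 + 6)² = -(-518)*(-5 + √2*√7)² + (1 + 6)² = -(-518)*(-5 + √14)² + 7² = 518*(-5 + √14)² + 49 = 49 + 518*(-5 + √14)²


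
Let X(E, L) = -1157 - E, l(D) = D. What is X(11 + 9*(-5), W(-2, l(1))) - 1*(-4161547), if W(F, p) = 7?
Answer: 4160424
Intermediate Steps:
X(11 + 9*(-5), W(-2, l(1))) - 1*(-4161547) = (-1157 - (11 + 9*(-5))) - 1*(-4161547) = (-1157 - (11 - 45)) + 4161547 = (-1157 - 1*(-34)) + 4161547 = (-1157 + 34) + 4161547 = -1123 + 4161547 = 4160424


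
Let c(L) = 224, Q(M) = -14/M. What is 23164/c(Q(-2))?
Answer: 5791/56 ≈ 103.41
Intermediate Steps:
23164/c(Q(-2)) = 23164/224 = 23164*(1/224) = 5791/56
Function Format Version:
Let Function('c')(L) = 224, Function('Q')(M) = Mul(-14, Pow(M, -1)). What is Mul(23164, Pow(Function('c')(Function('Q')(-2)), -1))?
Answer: Rational(5791, 56) ≈ 103.41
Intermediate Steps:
Mul(23164, Pow(Function('c')(Function('Q')(-2)), -1)) = Mul(23164, Pow(224, -1)) = Mul(23164, Rational(1, 224)) = Rational(5791, 56)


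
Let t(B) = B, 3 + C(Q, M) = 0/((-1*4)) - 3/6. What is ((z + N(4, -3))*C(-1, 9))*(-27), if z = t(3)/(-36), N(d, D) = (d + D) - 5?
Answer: -3087/8 ≈ -385.88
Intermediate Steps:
N(d, D) = -5 + D + d (N(d, D) = (D + d) - 5 = -5 + D + d)
C(Q, M) = -7/2 (C(Q, M) = -3 + (0/((-1*4)) - 3/6) = -3 + (0/(-4) - 3*⅙) = -3 + (0*(-¼) - ½) = -3 + (0 - ½) = -3 - ½ = -7/2)
z = -1/12 (z = 3/(-36) = 3*(-1/36) = -1/12 ≈ -0.083333)
((z + N(4, -3))*C(-1, 9))*(-27) = ((-1/12 + (-5 - 3 + 4))*(-7/2))*(-27) = ((-1/12 - 4)*(-7/2))*(-27) = -49/12*(-7/2)*(-27) = (343/24)*(-27) = -3087/8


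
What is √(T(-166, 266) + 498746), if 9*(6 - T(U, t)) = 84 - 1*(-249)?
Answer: √498715 ≈ 706.20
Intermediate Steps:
T(U, t) = -31 (T(U, t) = 6 - (84 - 1*(-249))/9 = 6 - (84 + 249)/9 = 6 - ⅑*333 = 6 - 37 = -31)
√(T(-166, 266) + 498746) = √(-31 + 498746) = √498715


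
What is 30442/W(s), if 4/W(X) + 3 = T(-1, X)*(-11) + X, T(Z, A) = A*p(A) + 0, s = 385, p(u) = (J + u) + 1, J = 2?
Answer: -12502514179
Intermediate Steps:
p(u) = 3 + u (p(u) = (2 + u) + 1 = 3 + u)
T(Z, A) = A*(3 + A) (T(Z, A) = A*(3 + A) + 0 = A*(3 + A))
W(X) = 4/(-3 + X - 11*X*(3 + X)) (W(X) = 4/(-3 + ((X*(3 + X))*(-11) + X)) = 4/(-3 + (-11*X*(3 + X) + X)) = 4/(-3 + (X - 11*X*(3 + X))) = 4/(-3 + X - 11*X*(3 + X)))
30442/W(s) = 30442/((-4/(3 - 1*385 + 11*385*(3 + 385)))) = 30442/((-4/(3 - 385 + 11*385*388))) = 30442/((-4/(3 - 385 + 1643180))) = 30442/((-4/1642798)) = 30442/((-4*1/1642798)) = 30442/(-2/821399) = 30442*(-821399/2) = -12502514179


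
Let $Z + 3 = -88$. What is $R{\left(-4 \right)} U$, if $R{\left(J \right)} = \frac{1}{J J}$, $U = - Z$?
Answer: $\frac{91}{16} \approx 5.6875$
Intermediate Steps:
$Z = -91$ ($Z = -3 - 88 = -91$)
$U = 91$ ($U = \left(-1\right) \left(-91\right) = 91$)
$R{\left(J \right)} = \frac{1}{J^{2}}$
$R{\left(-4 \right)} U = \frac{1}{16} \cdot 91 = \frac{91}{16}$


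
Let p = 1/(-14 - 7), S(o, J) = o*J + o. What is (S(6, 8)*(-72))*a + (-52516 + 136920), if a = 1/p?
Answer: 166052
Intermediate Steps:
S(o, J) = o + J*o (S(o, J) = J*o + o = o + J*o)
p = -1/21 (p = 1/(-21) = -1/21 ≈ -0.047619)
a = -21 (a = 1/(-1/21) = -21)
(S(6, 8)*(-72))*a + (-52516 + 136920) = ((6*(1 + 8))*(-72))*(-21) + (-52516 + 136920) = ((6*9)*(-72))*(-21) + 84404 = (54*(-72))*(-21) + 84404 = -3888*(-21) + 84404 = 81648 + 84404 = 166052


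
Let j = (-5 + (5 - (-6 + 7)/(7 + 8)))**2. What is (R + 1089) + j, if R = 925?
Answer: 453151/225 ≈ 2014.0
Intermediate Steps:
j = 1/225 (j = (-5 + (5 - 1/15))**2 = (-5 + 74/15)**2 = (-1/15)**2 = 1/225 ≈ 0.0044444)
(R + 1089) + j = (925 + 1089) + 1/225 = 2014 + 1/225 = 453151/225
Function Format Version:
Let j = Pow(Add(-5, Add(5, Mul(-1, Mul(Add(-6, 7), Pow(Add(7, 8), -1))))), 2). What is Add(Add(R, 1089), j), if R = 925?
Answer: Rational(453151, 225) ≈ 2014.0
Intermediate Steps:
j = Rational(1, 225) (j = Pow(Add(-5, Add(5, Mul(-1, Mul(1, Pow(15, -1))))), 2) = Pow(Add(-5, Add(5, Mul(-1, Mul(1, Rational(1, 15))))), 2) = Pow(Add(-5, Add(5, Mul(-1, Rational(1, 15)))), 2) = Pow(Add(-5, Add(5, Rational(-1, 15))), 2) = Pow(Add(-5, Rational(74, 15)), 2) = Pow(Rational(-1, 15), 2) = Rational(1, 225) ≈ 0.0044444)
Add(Add(R, 1089), j) = Add(Add(925, 1089), Rational(1, 225)) = Add(2014, Rational(1, 225)) = Rational(453151, 225)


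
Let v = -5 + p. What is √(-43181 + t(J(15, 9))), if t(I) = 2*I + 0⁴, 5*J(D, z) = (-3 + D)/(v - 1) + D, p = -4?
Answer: I*√1079387/5 ≈ 207.79*I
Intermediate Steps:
v = -9 (v = -5 - 4 = -9)
J(D, z) = 3/50 + 9*D/50 (J(D, z) = ((-3 + D)/(-9 - 1) + D)/5 = ((-3 + D)/(-10) + D)/5 = ((-3 + D)*(-⅒) + D)/5 = ((3/10 - D/10) + D)/5 = (3/10 + 9*D/10)/5 = 3/50 + 9*D/50)
t(I) = 2*I (t(I) = 2*I + 0 = 2*I)
√(-43181 + t(J(15, 9))) = √(-43181 + 2*(3/50 + (9/50)*15)) = √(-43181 + 2*(3/50 + 27/10)) = √(-43181 + 2*(69/25)) = √(-43181 + 138/25) = √(-1079387/25) = I*√1079387/5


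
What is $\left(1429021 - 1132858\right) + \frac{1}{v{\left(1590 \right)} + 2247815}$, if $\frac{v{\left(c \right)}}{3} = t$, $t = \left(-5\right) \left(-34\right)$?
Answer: $\frac{665870676976}{2248325} \approx 2.9616 \cdot 10^{5}$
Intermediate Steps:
$t = 170$
$v{\left(c \right)} = 510$ ($v{\left(c \right)} = 3 \cdot 170 = 510$)
$\left(1429021 - 1132858\right) + \frac{1}{v{\left(1590 \right)} + 2247815} = \left(1429021 - 1132858\right) + \frac{1}{510 + 2247815} = 296163 + \frac{1}{2248325} = \frac{665870676976}{2248325}$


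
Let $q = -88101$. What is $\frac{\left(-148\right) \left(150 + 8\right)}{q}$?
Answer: $\frac{23384}{88101} \approx 0.26542$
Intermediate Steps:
$\frac{\left(-148\right) \left(150 + 8\right)}{q} = \frac{\left(-148\right) \left(150 + 8\right)}{-88101} = \left(-148\right) 158 \left(- \frac{1}{88101}\right) = \left(-23384\right) \left(- \frac{1}{88101}\right) = \frac{23384}{88101}$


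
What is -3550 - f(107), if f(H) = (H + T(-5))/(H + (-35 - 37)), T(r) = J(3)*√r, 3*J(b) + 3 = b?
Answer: 0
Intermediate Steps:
J(b) = -1 + b/3
T(r) = 0 (T(r) = (-1 + (⅓)*3)*√r = (-1 + 1)*√r = 0*√r = 0)
f(H) = H/(-72 + H) (f(H) = (H + 0)/(H + (-35 - 37)) = H/(H - 72) = H/(-72 + H))
-3550 - f(107) = -3550 - 107/(-72 + 107) = -3550 - 107/35 = -124357/35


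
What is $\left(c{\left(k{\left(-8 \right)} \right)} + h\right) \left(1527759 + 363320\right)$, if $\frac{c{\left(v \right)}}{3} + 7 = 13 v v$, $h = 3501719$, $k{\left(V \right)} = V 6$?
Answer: $6791912346766$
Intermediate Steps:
$k{\left(V \right)} = 6 V$
$c{\left(v \right)} = -21 + 39 v^{2}$ ($c{\left(v \right)} = -21 + 3 \cdot 13 v v = -21 + 3 \cdot 13 v^{2} = -21 + 39 v^{2}$)
$\left(c{\left(k{\left(-8 \right)} \right)} + h\right) \left(1527759 + 363320\right) = \left(\left(-21 + 39 \left(6 \left(-8\right)\right)^{2}\right) + 3501719\right) \left(1527759 + 363320\right) = \left(\left(-21 + 39 \left(-48\right)^{2}\right) + 3501719\right) 1891079 = \left(\left(-21 + 39 \cdot 2304\right) + 3501719\right) 1891079 = \left(\left(-21 + 89856\right) + 3501719\right) 1891079 = \left(89835 + 3501719\right) 1891079 = 3591554 \cdot 1891079 = 6791912346766$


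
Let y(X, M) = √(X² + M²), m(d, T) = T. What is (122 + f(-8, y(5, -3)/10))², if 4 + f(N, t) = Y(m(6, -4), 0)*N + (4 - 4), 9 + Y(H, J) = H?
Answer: 49284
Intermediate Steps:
Y(H, J) = -9 + H
y(X, M) = √(M² + X²)
f(N, t) = -4 - 13*N (f(N, t) = -4 + ((-9 - 4)*N + (4 - 4)) = -4 + (-13*N + 0) = -4 - 13*N)
(122 + f(-8, y(5, -3)/10))² = (122 + (-4 - 13*(-8)))² = (122 + (-4 + 104))² = (122 + 100)² = 222² = 49284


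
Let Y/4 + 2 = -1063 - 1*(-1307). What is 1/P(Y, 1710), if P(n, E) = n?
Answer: 1/968 ≈ 0.0010331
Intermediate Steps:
Y = 968 (Y = -8 + 4*(-1063 - 1*(-1307)) = -8 + 4*(-1063 + 1307) = -8 + 4*244 = -8 + 976 = 968)
1/P(Y, 1710) = 1/968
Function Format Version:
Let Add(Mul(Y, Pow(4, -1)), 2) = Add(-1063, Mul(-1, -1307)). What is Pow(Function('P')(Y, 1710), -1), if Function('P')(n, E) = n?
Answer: Rational(1, 968) ≈ 0.0010331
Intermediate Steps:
Y = 968 (Y = Add(-8, Mul(4, Add(-1063, Mul(-1, -1307)))) = Add(-8, Mul(4, Add(-1063, 1307))) = Add(-8, Mul(4, 244)) = Add(-8, 976) = 968)
Pow(Function('P')(Y, 1710), -1) = Pow(968, -1) = Rational(1, 968)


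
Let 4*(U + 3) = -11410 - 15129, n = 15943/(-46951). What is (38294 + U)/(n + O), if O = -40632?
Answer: -237806815/305236636 ≈ -0.77909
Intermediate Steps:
n = -15943/46951 (n = 15943*(-1/46951) = -15943/46951 ≈ -0.33957)
U = -26551/4 (U = -3 + (-11410 - 15129)/4 = -3 + (¼)*(-26539) = -3 - 26539/4 = -26551/4 ≈ -6637.8)
(38294 + U)/(n + O) = (38294 - 26551/4)/(-15943/46951 - 40632) = 126625/(4*(-1907728975/46951)) = (126625/4)*(-46951/1907728975) = -237806815/305236636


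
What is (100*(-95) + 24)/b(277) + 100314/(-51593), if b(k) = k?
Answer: -516682246/14291261 ≈ -36.154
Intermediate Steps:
(100*(-95) + 24)/b(277) + 100314/(-51593) = (100*(-95) + 24)/277 + 100314/(-51593) = (-9500 + 24)*(1/277) + 100314*(-1/51593) = -9476*1/277 - 100314/51593 = -9476/277 - 100314/51593 = -516682246/14291261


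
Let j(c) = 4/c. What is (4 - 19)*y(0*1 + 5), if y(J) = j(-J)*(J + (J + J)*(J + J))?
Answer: 1260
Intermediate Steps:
y(J) = -4*(J + 4*J²)/J (y(J) = (4/((-J)))*(J + (J + J)*(J + J)) = (4*(-1/J))*(J + (2*J)*(2*J)) = (-4/J)*(J + 4*J²) = -4*(J + 4*J²)/J)
(4 - 19)*y(0*1 + 5) = (4 - 19)*(-4 - 16*(0*1 + 5)) = -15*(-4 - 16*(0 + 5)) = -15*(-4 - 16*5) = -15*(-4 - 80) = -15*(-84) = 1260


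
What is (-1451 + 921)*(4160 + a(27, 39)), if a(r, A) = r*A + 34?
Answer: -2780910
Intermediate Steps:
a(r, A) = 34 + A*r (a(r, A) = A*r + 34 = 34 + A*r)
(-1451 + 921)*(4160 + a(27, 39)) = (-1451 + 921)*(4160 + (34 + 39*27)) = -530*(4160 + (34 + 1053)) = -530*(4160 + 1087) = -530*5247 = -2780910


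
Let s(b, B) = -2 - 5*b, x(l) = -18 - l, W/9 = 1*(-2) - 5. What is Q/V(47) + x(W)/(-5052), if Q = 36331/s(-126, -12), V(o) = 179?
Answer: 7436903/23662726 ≈ 0.31429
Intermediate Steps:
W = -63 (W = 9*(1*(-2) - 5) = 9*(-2 - 5) = 9*(-7) = -63)
Q = 36331/628 (Q = 36331/(-2 - 5*(-126)) = 36331/(-2 + 630) = 36331/628 ≈ 57.852)
Q/V(47) + x(W)/(-5052) = (36331/628)/179 + (-18 - 1*(-63))/(-5052) = (36331/628)*(1/179) + (-18 + 63)*(-1/5052) = 36331/112412 + 45*(-1/5052) = 36331/112412 - 15/1684 = 7436903/23662726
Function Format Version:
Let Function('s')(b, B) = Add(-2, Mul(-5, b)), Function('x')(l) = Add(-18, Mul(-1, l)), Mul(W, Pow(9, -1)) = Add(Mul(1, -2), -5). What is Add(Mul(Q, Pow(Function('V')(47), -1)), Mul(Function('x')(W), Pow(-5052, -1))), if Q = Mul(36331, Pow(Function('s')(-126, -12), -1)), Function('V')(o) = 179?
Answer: Rational(7436903, 23662726) ≈ 0.31429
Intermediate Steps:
W = -63 (W = Mul(9, Add(Mul(1, -2), -5)) = Mul(9, Add(-2, -5)) = Mul(9, -7) = -63)
Q = Rational(36331, 628) (Q = Mul(36331, Pow(Add(-2, Mul(-5, -126)), -1)) = Mul(36331, Pow(Add(-2, 630), -1)) = Mul(36331, Pow(628, -1)) = Mul(36331, Rational(1, 628)) = Rational(36331, 628) ≈ 57.852)
Add(Mul(Q, Pow(Function('V')(47), -1)), Mul(Function('x')(W), Pow(-5052, -1))) = Add(Mul(Rational(36331, 628), Pow(179, -1)), Mul(Add(-18, Mul(-1, -63)), Pow(-5052, -1))) = Add(Mul(Rational(36331, 628), Rational(1, 179)), Mul(Add(-18, 63), Rational(-1, 5052))) = Add(Rational(36331, 112412), Mul(45, Rational(-1, 5052))) = Add(Rational(36331, 112412), Rational(-15, 1684)) = Rational(7436903, 23662726)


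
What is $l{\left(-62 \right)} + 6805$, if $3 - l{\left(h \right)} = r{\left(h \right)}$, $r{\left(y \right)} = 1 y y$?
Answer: $2964$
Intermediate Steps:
$r{\left(y \right)} = y^{2}$ ($r{\left(y \right)} = y y = y^{2}$)
$l{\left(h \right)} = 3 - h^{2}$
$l{\left(-62 \right)} + 6805 = \left(3 - \left(-62\right)^{2}\right) + 6805 = \left(3 - 3844\right) + 6805 = -3841 + 6805 = 2964$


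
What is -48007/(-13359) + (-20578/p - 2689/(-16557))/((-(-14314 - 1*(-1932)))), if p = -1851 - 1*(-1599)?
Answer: 2262940220749/628556901084 ≈ 3.6002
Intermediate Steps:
p = -252 (p = -1851 + 1599 = -252)
-48007/(-13359) + (-20578/p - 2689/(-16557))/((-(-14314 - 1*(-1932)))) = -48007/(-13359) + (-20578/(-252) - 2689/(-16557))/((-(-14314 - 1*(-1932)))) = -48007*(-1/13359) + (-20578*(-1/252) - 2689*(-1/16557))/((-(-14314 + 1932))) = 787/219 + (10289/126 + 2689/16557)/((-1*(-12382))) = 787/219 + (56897929/695394)/12382 = 787/219 + (56897929/695394)*(1/12382) = 787/219 + 56897929/8610368508 = 2262940220749/628556901084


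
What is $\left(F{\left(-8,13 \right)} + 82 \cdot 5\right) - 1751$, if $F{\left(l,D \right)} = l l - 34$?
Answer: $-1311$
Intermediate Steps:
$F{\left(l,D \right)} = -34 + l^{2}$ ($F{\left(l,D \right)} = l^{2} - 34 = -34 + l^{2}$)
$\left(F{\left(-8,13 \right)} + 82 \cdot 5\right) - 1751 = \left(\left(-34 + \left(-8\right)^{2}\right) + 82 \cdot 5\right) - 1751 = \left(\left(-34 + 64\right) + 410\right) - 1751 = \left(30 + 410\right) - 1751 = 440 - 1751 = -1311$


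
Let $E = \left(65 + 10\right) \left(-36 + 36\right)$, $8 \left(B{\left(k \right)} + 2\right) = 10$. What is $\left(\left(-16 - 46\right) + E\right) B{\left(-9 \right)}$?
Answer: $\frac{93}{2} \approx 46.5$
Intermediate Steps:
$B{\left(k \right)} = - \frac{3}{4}$ ($B{\left(k \right)} = -2 + \frac{1}{8} \cdot 10 = -2 + \frac{5}{4} = - \frac{3}{4}$)
$E = 0$ ($E = 75 \cdot 0 = 0$)
$\left(\left(-16 - 46\right) + E\right) B{\left(-9 \right)} = \left(\left(-16 - 46\right) + 0\right) \left(- \frac{3}{4}\right) = \left(-62 + 0\right) \left(- \frac{3}{4}\right) = \left(-62\right) \left(- \frac{3}{4}\right) = \frac{93}{2}$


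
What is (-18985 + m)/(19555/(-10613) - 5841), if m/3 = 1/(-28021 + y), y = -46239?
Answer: 2137497775877/657838447840 ≈ 3.2493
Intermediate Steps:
m = -3/74260 (m = 3/(-28021 - 46239) = 3/(-74260) = 3*(-1/74260) = -3/74260 ≈ -4.0399e-5)
(-18985 + m)/(19555/(-10613) - 5841) = (-18985 - 3/74260)/(19555/(-10613) - 5841) = -1409826103/(74260*(19555*(-1/10613) - 5841)) = -1409826103/(74260*(-19555/10613 - 5841)) = -1409826103/(74260*(-62010088/10613)) = -1409826103/74260*(-10613/62010088) = 2137497775877/657838447840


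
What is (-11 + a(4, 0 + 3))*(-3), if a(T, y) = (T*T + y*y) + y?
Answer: -51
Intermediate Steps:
a(T, y) = y + T**2 + y**2 (a(T, y) = (T**2 + y**2) + y = y + T**2 + y**2)
(-11 + a(4, 0 + 3))*(-3) = (-11 + ((0 + 3) + 4**2 + (0 + 3)**2))*(-3) = (-11 + (3 + 16 + 3**2))*(-3) = (-11 + (3 + 16 + 9))*(-3) = (-11 + 28)*(-3) = 17*(-3) = -51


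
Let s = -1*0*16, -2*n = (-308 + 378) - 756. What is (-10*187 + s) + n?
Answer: -1527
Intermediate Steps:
n = 343 (n = -((-308 + 378) - 756)/2 = -(70 - 756)/2 = -½*(-686) = 343)
s = 0 (s = 0*16 = 0)
(-10*187 + s) + n = (-10*187 + 0) + 343 = (-1870 + 0) + 343 = -1870 + 343 = -1527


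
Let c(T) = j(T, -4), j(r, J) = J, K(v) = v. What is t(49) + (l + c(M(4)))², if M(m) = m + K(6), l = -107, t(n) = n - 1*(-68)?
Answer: 12438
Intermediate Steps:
t(n) = 68 + n (t(n) = n + 68 = 68 + n)
M(m) = 6 + m (M(m) = m + 6 = 6 + m)
c(T) = -4
t(49) + (l + c(M(4)))² = (68 + 49) + (-107 - 4)² = 117 + (-111)² = 117 + 12321 = 12438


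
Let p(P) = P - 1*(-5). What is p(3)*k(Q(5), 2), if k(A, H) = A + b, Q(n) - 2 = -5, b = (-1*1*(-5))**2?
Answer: 176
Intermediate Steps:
b = 25 (b = (-1*(-5))**2 = 5**2 = 25)
Q(n) = -3 (Q(n) = 2 - 5 = -3)
k(A, H) = 25 + A (k(A, H) = A + 25 = 25 + A)
p(P) = 5 + P (p(P) = P + 5 = 5 + P)
p(3)*k(Q(5), 2) = (5 + 3)*(25 - 3) = 8*22 = 176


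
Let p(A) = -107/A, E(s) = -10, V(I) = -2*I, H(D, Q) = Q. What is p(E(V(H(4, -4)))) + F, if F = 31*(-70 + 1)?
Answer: -21283/10 ≈ -2128.3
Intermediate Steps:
F = -2139 (F = 31*(-69) = -2139)
p(E(V(H(4, -4)))) + F = -107/(-10) - 2139 = -107*(-1/10) - 2139 = 107/10 - 2139 = -21283/10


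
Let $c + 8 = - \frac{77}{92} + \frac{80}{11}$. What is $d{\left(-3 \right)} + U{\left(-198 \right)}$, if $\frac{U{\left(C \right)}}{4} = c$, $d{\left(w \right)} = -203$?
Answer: $- \frac{52942}{253} \approx -209.26$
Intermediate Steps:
$c = - \frac{1583}{1012}$ ($c = -8 + \left(- \frac{77}{92} + \frac{80}{11}\right) = -8 + \frac{6513}{1012} = - \frac{1583}{1012} \approx -1.5642$)
$U{\left(C \right)} = - \frac{1583}{253}$ ($U{\left(C \right)} = 4 \left(- \frac{1583}{1012}\right) = - \frac{1583}{253}$)
$d{\left(-3 \right)} + U{\left(-198 \right)} = -203 - \frac{1583}{253} = - \frac{52942}{253}$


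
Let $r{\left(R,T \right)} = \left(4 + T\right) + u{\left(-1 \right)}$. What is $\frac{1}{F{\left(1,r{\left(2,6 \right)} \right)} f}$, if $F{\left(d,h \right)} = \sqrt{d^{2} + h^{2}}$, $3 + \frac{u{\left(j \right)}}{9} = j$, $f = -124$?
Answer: $- \frac{\sqrt{677}}{83948} \approx -0.00030994$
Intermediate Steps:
$u{\left(j \right)} = -27 + 9 j$
$r{\left(R,T \right)} = -32 + T$ ($r{\left(R,T \right)} = \left(4 + T\right) + \left(-27 + 9 \left(-1\right)\right) = \left(4 + T\right) - 36 = -32 + T$)
$\frac{1}{F{\left(1,r{\left(2,6 \right)} \right)} f} = \frac{1}{\sqrt{1^{2} + \left(-32 + 6\right)^{2}} \left(-124\right)} = \frac{1}{\sqrt{1 + \left(-26\right)^{2}} \left(-124\right)} = \frac{1}{\sqrt{1 + 676} \left(-124\right)} = \frac{1}{\sqrt{677} \left(-124\right)} = \frac{1}{\left(-124\right) \sqrt{677}} = - \frac{\sqrt{677}}{83948}$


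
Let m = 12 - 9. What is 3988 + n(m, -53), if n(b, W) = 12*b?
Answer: 4024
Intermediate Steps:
m = 3
3988 + n(m, -53) = 3988 + 12*3 = 3988 + 36 = 4024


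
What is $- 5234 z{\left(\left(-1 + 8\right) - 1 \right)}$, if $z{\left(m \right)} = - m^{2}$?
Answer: $188424$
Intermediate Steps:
$- 5234 z{\left(\left(-1 + 8\right) - 1 \right)} = - 5234 \left(- \left(\left(-1 + 8\right) - 1\right)^{2}\right) = - 5234 \left(- \left(7 - 1\right)^{2}\right) = - 5234 \left(- 6^{2}\right) = - 5234 \left(\left(-1\right) 36\right) = \left(-5234\right) \left(-36\right) = 188424$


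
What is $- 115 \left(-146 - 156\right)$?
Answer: $34730$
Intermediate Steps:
$- 115 \left(-146 - 156\right) = \left(-115\right) \left(-302\right) = 34730$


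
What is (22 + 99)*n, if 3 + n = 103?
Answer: 12100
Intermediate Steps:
n = 100 (n = -3 + 103 = 100)
(22 + 99)*n = (22 + 99)*100 = 121*100 = 12100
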